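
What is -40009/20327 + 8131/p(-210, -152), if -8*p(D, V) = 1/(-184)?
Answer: 243290408055/20327 ≈ 1.1969e+7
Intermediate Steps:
p(D, V) = 1/1472 (p(D, V) = -⅛/(-184) = -⅛*(-1/184) = 1/1472)
-40009/20327 + 8131/p(-210, -152) = -40009/20327 + 8131/(1/1472) = -40009*1/20327 + 8131*1472 = -40009/20327 + 11968832 = 243290408055/20327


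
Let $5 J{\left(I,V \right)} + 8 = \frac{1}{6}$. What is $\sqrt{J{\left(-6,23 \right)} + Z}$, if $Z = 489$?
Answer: $\frac{\sqrt{438690}}{30} \approx 22.078$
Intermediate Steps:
$J{\left(I,V \right)} = - \frac{47}{30}$ ($J{\left(I,V \right)} = - \frac{8}{5} + \frac{1}{5 \cdot 6} = - \frac{8}{5} + \frac{1}{5} \cdot \frac{1}{6} = - \frac{8}{5} + \frac{1}{30} = - \frac{47}{30}$)
$\sqrt{J{\left(-6,23 \right)} + Z} = \sqrt{- \frac{47}{30} + 489} = \sqrt{\frac{14623}{30}} = \frac{\sqrt{438690}}{30}$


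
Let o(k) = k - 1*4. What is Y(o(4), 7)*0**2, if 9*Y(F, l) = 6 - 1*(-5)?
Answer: 0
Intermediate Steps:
o(k) = -4 + k (o(k) = k - 4 = -4 + k)
Y(F, l) = 11/9 (Y(F, l) = (6 - 1*(-5))/9 = (6 + 5)/9 = (1/9)*11 = 11/9)
Y(o(4), 7)*0**2 = (11/9)*0**2 = (11/9)*0 = 0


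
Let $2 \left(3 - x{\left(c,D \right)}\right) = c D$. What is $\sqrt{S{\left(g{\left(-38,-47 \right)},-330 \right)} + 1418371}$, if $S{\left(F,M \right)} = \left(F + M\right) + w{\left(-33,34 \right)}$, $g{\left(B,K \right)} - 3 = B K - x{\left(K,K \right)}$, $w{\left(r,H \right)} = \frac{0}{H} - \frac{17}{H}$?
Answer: $\sqrt{1420931} \approx 1192.0$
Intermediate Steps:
$w{\left(r,H \right)} = - \frac{17}{H}$ ($w{\left(r,H \right)} = 0 - \frac{17}{H} = - \frac{17}{H}$)
$x{\left(c,D \right)} = 3 - \frac{D c}{2}$ ($x{\left(c,D \right)} = 3 - \frac{c D}{2} = 3 - \frac{D c}{2}$)
$g{\left(B,K \right)} = \frac{K^{2}}{2} + B K$ ($g{\left(B,K \right)} = 3 - \left(3 - B K - \frac{K K}{2}\right) = 3 - \left(3 - \frac{K^{2}}{2} - B K\right) = 3 + \left(B K + \left(-3 + \frac{K^{2}}{2}\right)\right) = 3 + \left(-3 + \frac{K^{2}}{2} + B K\right) = \frac{K^{2}}{2} + B K$)
$S{\left(F,M \right)} = - \frac{1}{2} + F + M$ ($S{\left(F,M \right)} = \left(F + M\right) - \frac{17}{34} = \left(F + M\right) - \frac{1}{2} = - \frac{1}{2} + F + M$)
$\sqrt{S{\left(g{\left(-38,-47 \right)},-330 \right)} + 1418371} = \sqrt{\left(- \frac{1}{2} + \frac{1}{2} \left(-47\right) \left(-47 + 2 \left(-38\right)\right) - 330\right) + 1418371} = \sqrt{\left(- \frac{1}{2} + \frac{1}{2} \left(-47\right) \left(-47 - 76\right) - 330\right) + 1418371} = \sqrt{\left(- \frac{1}{2} + \frac{1}{2} \left(-47\right) \left(-123\right) - 330\right) + 1418371} = \sqrt{\left(- \frac{1}{2} + \frac{5781}{2} - 330\right) + 1418371} = \sqrt{2560 + 1418371} = \sqrt{1420931}$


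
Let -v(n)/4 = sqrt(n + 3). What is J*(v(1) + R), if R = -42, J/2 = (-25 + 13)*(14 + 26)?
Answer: 48000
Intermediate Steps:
J = -960 (J = 2*((-25 + 13)*(14 + 26)) = 2*(-12*40) = 2*(-480) = -960)
v(n) = -4*sqrt(3 + n) (v(n) = -4*sqrt(n + 3) = -4*sqrt(3 + n))
J*(v(1) + R) = -960*(-4*sqrt(3 + 1) - 42) = -960*(-4*sqrt(4) - 42) = -960*(-4*2 - 42) = -960*(-8 - 42) = -960*(-50) = 48000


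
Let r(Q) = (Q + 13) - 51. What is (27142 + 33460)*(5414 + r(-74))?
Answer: 321311804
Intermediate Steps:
r(Q) = -38 + Q (r(Q) = (13 + Q) - 51 = -38 + Q)
(27142 + 33460)*(5414 + r(-74)) = (27142 + 33460)*(5414 + (-38 - 74)) = 60602*(5414 - 112) = 60602*5302 = 321311804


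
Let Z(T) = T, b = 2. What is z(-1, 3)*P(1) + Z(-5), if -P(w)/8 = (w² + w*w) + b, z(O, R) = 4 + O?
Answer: -101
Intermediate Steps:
P(w) = -16 - 16*w² (P(w) = -8*((w² + w*w) + 2) = -8*((w² + w²) + 2) = -8*(2*w² + 2) = -8*(2 + 2*w²) = -16 - 16*w²)
z(-1, 3)*P(1) + Z(-5) = (4 - 1)*(-16 - 16*1²) - 5 = 3*(-16 - 16*1) - 5 = 3*(-16 - 16) - 5 = 3*(-32) - 5 = -96 - 5 = -101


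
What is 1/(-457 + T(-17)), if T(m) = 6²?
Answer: -1/421 ≈ -0.0023753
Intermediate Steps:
T(m) = 36
1/(-457 + T(-17)) = 1/(-457 + 36) = 1/(-421) = -1/421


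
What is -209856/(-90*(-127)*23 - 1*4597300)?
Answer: 104928/2167205 ≈ 0.048416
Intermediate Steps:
-209856/(-90*(-127)*23 - 1*4597300) = -209856/(11430*23 - 4597300) = -209856/(262890 - 4597300) = -209856/(-4334410) = -209856*(-1/4334410) = 104928/2167205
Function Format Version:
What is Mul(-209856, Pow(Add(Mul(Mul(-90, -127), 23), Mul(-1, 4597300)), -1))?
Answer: Rational(104928, 2167205) ≈ 0.048416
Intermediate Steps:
Mul(-209856, Pow(Add(Mul(Mul(-90, -127), 23), Mul(-1, 4597300)), -1)) = Mul(-209856, Pow(Add(Mul(11430, 23), -4597300), -1)) = Mul(-209856, Pow(Add(262890, -4597300), -1)) = Mul(-209856, Pow(-4334410, -1)) = Mul(-209856, Rational(-1, 4334410)) = Rational(104928, 2167205)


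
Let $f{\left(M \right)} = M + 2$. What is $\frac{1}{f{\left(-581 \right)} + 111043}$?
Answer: $\frac{1}{110464} \approx 9.0527 \cdot 10^{-6}$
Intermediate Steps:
$f{\left(M \right)} = 2 + M$
$\frac{1}{f{\left(-581 \right)} + 111043} = \frac{1}{\left(2 - 581\right) + 111043} = \frac{1}{-579 + 111043} = \frac{1}{110464}$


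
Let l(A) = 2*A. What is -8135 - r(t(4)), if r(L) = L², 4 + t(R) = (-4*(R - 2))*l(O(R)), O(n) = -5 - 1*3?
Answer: -23511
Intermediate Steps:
O(n) = -8 (O(n) = -5 - 3 = -8)
t(R) = -132 + 64*R (t(R) = -4 + (-4*(R - 2))*(2*(-8)) = -4 - 4*(-2 + R)*(-16) = -4 + (8 - 4*R)*(-16) = -4 + (-128 + 64*R) = -132 + 64*R)
-8135 - r(t(4)) = -8135 - (-132 + 64*4)² = -8135 - (-132 + 256)² = -8135 - 1*124² = -8135 - 1*15376 = -8135 - 15376 = -23511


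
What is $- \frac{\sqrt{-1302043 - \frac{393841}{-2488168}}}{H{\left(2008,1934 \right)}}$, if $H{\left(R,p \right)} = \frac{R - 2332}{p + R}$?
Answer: $\frac{73 i \sqrt{2015230296820228086}}{7464504} \approx 13883.0 i$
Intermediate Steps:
$H{\left(R,p \right)} = \frac{-2332 + R}{R + p}$
$- \frac{\sqrt{-1302043 - \frac{393841}{-2488168}}}{H{\left(2008,1934 \right)}} = - \frac{\sqrt{-1302043 - \frac{393841}{-2488168}}}{\frac{1}{2008 + 1934} \left(-2332 + 2008\right)} = - \frac{\sqrt{-1302043 - - \frac{393841}{2488168}}}{\frac{1}{3942} \left(-324\right)} = - \frac{\sqrt{-1302043 + \frac{393841}{2488168}}}{\frac{1}{3942} \left(-324\right)} = - \frac{\sqrt{- \frac{3239701333383}{2488168}}}{- \frac{6}{73}} = - \frac{\frac{i \sqrt{2015230296820228086}}{1244084} \left(-73\right)}{6} = - \frac{\left(-73\right) i \sqrt{2015230296820228086}}{7464504} = \frac{73 i \sqrt{2015230296820228086}}{7464504}$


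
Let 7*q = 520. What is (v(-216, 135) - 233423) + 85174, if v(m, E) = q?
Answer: -1037223/7 ≈ -1.4817e+5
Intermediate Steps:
q = 520/7 (q = (1/7)*520 = 520/7 ≈ 74.286)
v(m, E) = 520/7
(v(-216, 135) - 233423) + 85174 = (520/7 - 233423) + 85174 = -1633441/7 + 85174 = -1037223/7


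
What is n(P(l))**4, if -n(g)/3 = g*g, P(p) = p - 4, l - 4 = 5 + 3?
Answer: 1358954496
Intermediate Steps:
l = 12 (l = 4 + (5 + 3) = 4 + 8 = 12)
P(p) = -4 + p
n(g) = -3*g**2 (n(g) = -3*g*g = -3*g**2)
n(P(l))**4 = (-3*(-4 + 12)**2)**4 = (-3*8**2)**4 = (-3*64)**4 = (-192)**4 = 1358954496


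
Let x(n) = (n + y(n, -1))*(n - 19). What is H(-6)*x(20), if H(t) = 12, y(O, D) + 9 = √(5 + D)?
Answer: 156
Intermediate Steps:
y(O, D) = -9 + √(5 + D)
x(n) = (-19 + n)*(-7 + n) (x(n) = (n + (-9 + √(5 - 1)))*(n - 19) = (n + (-9 + √4))*(-19 + n) = (n + (-9 + 2))*(-19 + n) = (n - 7)*(-19 + n) = (-7 + n)*(-19 + n) = (-19 + n)*(-7 + n))
H(-6)*x(20) = 12*(133 + 20² - 26*20) = 12*(133 + 400 - 520) = 12*13 = 156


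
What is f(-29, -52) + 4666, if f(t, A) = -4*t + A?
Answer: 4730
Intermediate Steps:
f(t, A) = A - 4*t
f(-29, -52) + 4666 = (-52 - 4*(-29)) + 4666 = (-52 + 116) + 4666 = 64 + 4666 = 4730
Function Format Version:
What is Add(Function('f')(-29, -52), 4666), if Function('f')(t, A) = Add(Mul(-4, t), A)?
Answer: 4730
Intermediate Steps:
Function('f')(t, A) = Add(A, Mul(-4, t))
Add(Function('f')(-29, -52), 4666) = Add(Add(-52, Mul(-4, -29)), 4666) = Add(Add(-52, 116), 4666) = Add(64, 4666) = 4730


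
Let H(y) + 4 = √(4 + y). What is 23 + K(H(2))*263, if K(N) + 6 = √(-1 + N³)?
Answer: -1555 + 263*I*√(137 - 54*√6) ≈ -1555.0 + 571.84*I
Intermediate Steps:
H(y) = -4 + √(4 + y)
K(N) = -6 + √(-1 + N³)
23 + K(H(2))*263 = 23 + (-6 + √(-1 + (-4 + √(4 + 2))³))*263 = 23 + (-6 + √(-1 + (-4 + √6)³))*263 = 23 + (-1578 + 263*√(-1 + (-4 + √6)³)) = -1555 + 263*√(-1 + (-4 + √6)³)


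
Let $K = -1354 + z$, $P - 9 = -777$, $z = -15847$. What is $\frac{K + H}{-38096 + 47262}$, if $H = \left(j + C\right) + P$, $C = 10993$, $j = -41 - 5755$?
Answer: $- \frac{6386}{4583} \approx -1.3934$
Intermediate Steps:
$P = -768$ ($P = 9 - 777 = -768$)
$K = -17201$ ($K = -1354 - 15847 = -17201$)
$j = -5796$
$H = 4429$ ($H = \left(-5796 + 10993\right) - 768 = 5197 - 768 = 4429$)
$\frac{K + H}{-38096 + 47262} = \frac{-17201 + 4429}{-38096 + 47262} = - \frac{12772}{9166} = \left(-12772\right) \frac{1}{9166} = - \frac{6386}{4583}$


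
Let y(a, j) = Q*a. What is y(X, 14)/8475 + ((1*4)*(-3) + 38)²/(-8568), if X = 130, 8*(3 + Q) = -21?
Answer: -79963/484092 ≈ -0.16518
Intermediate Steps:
Q = -45/8 (Q = -3 + (⅛)*(-21) = -3 - 21/8 = -45/8 ≈ -5.6250)
y(a, j) = -45*a/8
y(X, 14)/8475 + ((1*4)*(-3) + 38)²/(-8568) = -45/8*130/8475 + ((1*4)*(-3) + 38)²/(-8568) = -2925/4*1/8475 + (4*(-3) + 38)²*(-1/8568) = -39/452 + (-12 + 38)²*(-1/8568) = -39/452 + 26²*(-1/8568) = -39/452 + 676*(-1/8568) = -39/452 - 169/2142 = -79963/484092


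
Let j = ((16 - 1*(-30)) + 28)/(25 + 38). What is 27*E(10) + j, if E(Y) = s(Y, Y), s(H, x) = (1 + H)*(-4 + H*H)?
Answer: 1796330/63 ≈ 28513.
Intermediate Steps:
s(H, x) = (1 + H)*(-4 + H²)
j = 74/63 (j = ((16 + 30) + 28)/63 = (46 + 28)*(1/63) = 74*(1/63) = 74/63 ≈ 1.1746)
E(Y) = -4 + Y² + Y³ - 4*Y
27*E(10) + j = 27*(-4 + 10² + 10³ - 4*10) + 74/63 = 27*(-4 + 100 + 1000 - 40) + 74/63 = 27*1056 + 74/63 = 28512 + 74/63 = 1796330/63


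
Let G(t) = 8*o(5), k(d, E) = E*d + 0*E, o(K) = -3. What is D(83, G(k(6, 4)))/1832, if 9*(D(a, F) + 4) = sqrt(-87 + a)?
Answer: -1/458 + I/8244 ≈ -0.0021834 + 0.0001213*I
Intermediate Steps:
k(d, E) = E*d (k(d, E) = E*d + 0 = E*d)
G(t) = -24 (G(t) = 8*(-3) = -24)
D(a, F) = -4 + sqrt(-87 + a)/9
D(83, G(k(6, 4)))/1832 = (-4 + sqrt(-87 + 83)/9)/1832 = (-4 + sqrt(-4)/9)*(1/1832) = (-4 + (2*I)/9)*(1/1832) = (-4 + 2*I/9)*(1/1832) = -1/458 + I/8244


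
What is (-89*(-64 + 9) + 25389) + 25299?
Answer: 55583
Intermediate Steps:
(-89*(-64 + 9) + 25389) + 25299 = (-89*(-55) + 25389) + 25299 = (4895 + 25389) + 25299 = 30284 + 25299 = 55583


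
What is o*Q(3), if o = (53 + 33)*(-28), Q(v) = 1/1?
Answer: -2408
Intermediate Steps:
Q(v) = 1
o = -2408 (o = 86*(-28) = -2408)
o*Q(3) = -2408*1 = -2408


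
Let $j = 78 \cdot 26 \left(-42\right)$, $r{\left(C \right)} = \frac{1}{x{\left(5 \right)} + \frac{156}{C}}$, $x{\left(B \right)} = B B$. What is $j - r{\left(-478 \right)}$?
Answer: $- \frac{502283111}{5897} \approx -85176.0$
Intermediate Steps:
$x{\left(B \right)} = B^{2}$
$r{\left(C \right)} = \frac{1}{25 + \frac{156}{C}}$ ($r{\left(C \right)} = \frac{1}{5^{2} + \frac{156}{C}} = \frac{1}{25 + \frac{156}{C}}$)
$j = -85176$ ($j = 2028 \left(-42\right) = -85176$)
$j - r{\left(-478 \right)} = -85176 - - \frac{478}{156 + 25 \left(-478\right)} = -85176 - - \frac{478}{156 - 11950} = -85176 - - \frac{478}{-11794} = -85176 - \left(-478\right) \left(- \frac{1}{11794}\right) = -85176 - \frac{239}{5897} = - \frac{502283111}{5897}$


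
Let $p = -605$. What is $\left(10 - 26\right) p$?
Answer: $9680$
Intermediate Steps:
$\left(10 - 26\right) p = \left(10 - 26\right) \left(-605\right) = \left(-16\right) \left(-605\right) = 9680$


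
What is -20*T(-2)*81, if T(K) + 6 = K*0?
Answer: 9720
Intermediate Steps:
T(K) = -6 (T(K) = -6 + K*0 = -6 + 0 = -6)
-20*T(-2)*81 = -20*(-6)*81 = 120*81 = 9720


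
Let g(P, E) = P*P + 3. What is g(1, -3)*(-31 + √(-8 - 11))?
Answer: -124 + 4*I*√19 ≈ -124.0 + 17.436*I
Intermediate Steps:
g(P, E) = 3 + P² (g(P, E) = P² + 3 = 3 + P²)
g(1, -3)*(-31 + √(-8 - 11)) = (3 + 1²)*(-31 + √(-8 - 11)) = (3 + 1)*(-31 + √(-19)) = 4*(-31 + I*√19) = -124 + 4*I*√19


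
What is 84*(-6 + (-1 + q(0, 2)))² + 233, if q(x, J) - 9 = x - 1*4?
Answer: 569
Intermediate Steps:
q(x, J) = 5 + x (q(x, J) = 9 + (x - 1*4) = 9 + (x - 4) = 9 + (-4 + x) = 5 + x)
84*(-6 + (-1 + q(0, 2)))² + 233 = 84*(-6 + (-1 + (5 + 0)))² + 233 = 84*(-6 + (-1 + 5))² + 233 = 84*(-6 + 4)² + 233 = 84*(-2)² + 233 = 84*4 + 233 = 336 + 233 = 569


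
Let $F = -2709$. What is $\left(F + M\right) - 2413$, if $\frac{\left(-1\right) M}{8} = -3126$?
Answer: $19886$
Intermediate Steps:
$M = 25008$ ($M = \left(-8\right) \left(-3126\right) = 25008$)
$\left(F + M\right) - 2413 = \left(-2709 + 25008\right) - 2413 = 22299 - 2413 = 19886$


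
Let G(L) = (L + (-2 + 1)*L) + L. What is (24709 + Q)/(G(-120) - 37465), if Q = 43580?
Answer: -68289/37585 ≈ -1.8169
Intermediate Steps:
G(L) = L (G(L) = (L - L) + L = 0 + L = L)
(24709 + Q)/(G(-120) - 37465) = (24709 + 43580)/(-120 - 37465) = 68289/(-37585) = 68289*(-1/37585) = -68289/37585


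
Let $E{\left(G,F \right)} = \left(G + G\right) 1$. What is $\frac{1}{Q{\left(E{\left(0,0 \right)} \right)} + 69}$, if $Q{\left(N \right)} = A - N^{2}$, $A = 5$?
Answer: $\frac{1}{74} \approx 0.013514$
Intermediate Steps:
$E{\left(G,F \right)} = 2 G$ ($E{\left(G,F \right)} = 2 G 1 = 2 G$)
$Q{\left(N \right)} = 5 - N^{2}$
$\frac{1}{Q{\left(E{\left(0,0 \right)} \right)} + 69} = \frac{1}{\left(5 - \left(2 \cdot 0\right)^{2}\right) + 69} = \frac{1}{\left(5 - 0^{2}\right) + 69} = \frac{1}{\left(5 - 0\right) + 69} = \frac{1}{\left(5 + 0\right) + 69} = \frac{1}{5 + 69} = \frac{1}{74}$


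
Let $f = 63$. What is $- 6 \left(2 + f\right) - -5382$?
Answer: $4992$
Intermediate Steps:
$- 6 \left(2 + f\right) - -5382 = - 6 \left(2 + 63\right) - -5382 = \left(-6\right) 65 + 5382 = -390 + 5382 = 4992$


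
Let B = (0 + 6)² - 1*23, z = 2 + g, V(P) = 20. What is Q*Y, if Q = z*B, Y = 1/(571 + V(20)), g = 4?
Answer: 26/197 ≈ 0.13198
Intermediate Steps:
z = 6 (z = 2 + 4 = 6)
B = 13 (B = 6² - 23 = 36 - 23 = 13)
Y = 1/591 (Y = 1/(571 + 20) = 1/591 ≈ 0.0016920)
Q = 78 (Q = 6*13 = 78)
Q*Y = 78*(1/591) = 26/197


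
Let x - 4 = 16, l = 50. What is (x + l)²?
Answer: 4900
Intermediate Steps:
x = 20 (x = 4 + 16 = 20)
(x + l)² = (20 + 50)² = 70² = 4900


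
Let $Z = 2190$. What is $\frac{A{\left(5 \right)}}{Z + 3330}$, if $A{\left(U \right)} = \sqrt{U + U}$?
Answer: $\frac{\sqrt{10}}{5520} \approx 0.00057288$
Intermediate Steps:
$A{\left(U \right)} = \sqrt{2} \sqrt{U}$ ($A{\left(U \right)} = \sqrt{2 U} = \sqrt{2} \sqrt{U}$)
$\frac{A{\left(5 \right)}}{Z + 3330} = \frac{\sqrt{2} \sqrt{5}}{2190 + 3330} = \frac{\sqrt{10}}{5520}$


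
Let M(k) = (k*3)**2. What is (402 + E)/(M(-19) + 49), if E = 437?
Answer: 839/3298 ≈ 0.25440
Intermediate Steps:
M(k) = 9*k**2 (M(k) = (3*k)**2 = 9*k**2)
(402 + E)/(M(-19) + 49) = (402 + 437)/(9*(-19)**2 + 49) = 839/(9*361 + 49) = 839/(3249 + 49) = 839/3298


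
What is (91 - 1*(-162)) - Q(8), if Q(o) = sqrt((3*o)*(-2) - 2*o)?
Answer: 253 - 8*I ≈ 253.0 - 8.0*I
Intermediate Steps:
Q(o) = 2*sqrt(2)*sqrt(-o) (Q(o) = sqrt(-6*o - 2*o) = sqrt(-8*o) = 2*sqrt(2)*sqrt(-o))
(91 - 1*(-162)) - Q(8) = (91 - 1*(-162)) - 2*sqrt(2)*sqrt(-1*8) = (91 + 162) - 2*sqrt(2)*sqrt(-8) = 253 - 2*sqrt(2)*2*I*sqrt(2) = 253 - 8*I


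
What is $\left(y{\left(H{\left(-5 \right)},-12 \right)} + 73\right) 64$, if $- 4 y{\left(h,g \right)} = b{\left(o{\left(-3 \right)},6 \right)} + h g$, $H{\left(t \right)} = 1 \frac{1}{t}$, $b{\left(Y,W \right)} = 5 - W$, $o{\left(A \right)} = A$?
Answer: $\frac{23248}{5} \approx 4649.6$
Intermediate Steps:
$H{\left(t \right)} = \frac{1}{t}$
$y{\left(h,g \right)} = \frac{1}{4} - \frac{g h}{4}$ ($y{\left(h,g \right)} = - \frac{\left(5 - 6\right) + h g}{4} = - \frac{\left(5 - 6\right) + g h}{4} = - \frac{-1 + g h}{4} = \frac{1}{4} - \frac{g h}{4}$)
$\left(y{\left(H{\left(-5 \right)},-12 \right)} + 73\right) 64 = \left(\left(\frac{1}{4} - - \frac{3}{-5}\right) + 73\right) 64 = \left(\left(\frac{1}{4} - \left(-3\right) \left(- \frac{1}{5}\right)\right) + 73\right) 64 = \left(\left(\frac{1}{4} - \frac{3}{5}\right) + 73\right) 64 = \left(- \frac{7}{20} + 73\right) 64 = \frac{1453}{20} \cdot 64 = \frac{23248}{5}$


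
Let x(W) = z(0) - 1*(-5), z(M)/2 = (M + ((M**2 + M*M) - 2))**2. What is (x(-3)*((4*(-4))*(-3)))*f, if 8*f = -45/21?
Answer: -1170/7 ≈ -167.14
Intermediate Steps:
z(M) = 2*(-2 + M + 2*M**2)**2 (z(M) = 2*(M + ((M**2 + M*M) - 2))**2 = 2*(M + ((M**2 + M**2) - 2))**2 = 2*(M + (2*M**2 - 2))**2 = 2*(M + (-2 + 2*M**2))**2 = 2*(-2 + M + 2*M**2)**2)
f = -15/56 (f = (-45/21)/8 = (-45*1/21)/8 = (1/8)*(-15/7) = -15/56 ≈ -0.26786)
x(W) = 13 (x(W) = 2*(-2 + 0 + 2*0**2)**2 - 1*(-5) = 2*(-2 + 0 + 2*0)**2 + 5 = 2*(-2 + 0 + 0)**2 + 5 = 2*(-2)**2 + 5 = 2*4 + 5 = 8 + 5 = 13)
(x(-3)*((4*(-4))*(-3)))*f = (13*((4*(-4))*(-3)))*(-15/56) = (13*(-16*(-3)))*(-15/56) = (13*48)*(-15/56) = 624*(-15/56) = -1170/7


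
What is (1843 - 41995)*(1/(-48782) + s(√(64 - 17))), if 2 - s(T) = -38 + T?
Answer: -39173877204/24391 + 40152*√47 ≈ -1.3308e+6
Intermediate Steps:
s(T) = 40 - T (s(T) = 2 - (-38 + T) = 2 + (38 - T) = 40 - T)
(1843 - 41995)*(1/(-48782) + s(√(64 - 17))) = (1843 - 41995)*(1/(-48782) + (40 - √(64 - 17))) = -40152*(-1/48782 + (40 - √47)) = -40152*(1951279/48782 - √47) = -39173877204/24391 + 40152*√47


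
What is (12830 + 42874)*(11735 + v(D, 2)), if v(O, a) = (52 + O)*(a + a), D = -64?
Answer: 651012648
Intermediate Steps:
v(O, a) = 2*a*(52 + O) (v(O, a) = (52 + O)*(2*a) = 2*a*(52 + O))
(12830 + 42874)*(11735 + v(D, 2)) = (12830 + 42874)*(11735 + 2*2*(52 - 64)) = 55704*(11735 + 2*2*(-12)) = 55704*(11735 - 48) = 55704*11687 = 651012648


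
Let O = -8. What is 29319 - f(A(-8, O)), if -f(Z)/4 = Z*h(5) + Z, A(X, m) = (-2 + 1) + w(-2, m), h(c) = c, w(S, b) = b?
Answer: 29103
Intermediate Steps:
A(X, m) = -1 + m (A(X, m) = (-2 + 1) + m = -1 + m)
f(Z) = -24*Z (f(Z) = -4*(Z*5 + Z) = -4*(5*Z + Z) = -24*Z)
29319 - f(A(-8, O)) = 29319 - (-24)*(-1 - 8) = 29319 - (-24)*(-9) = 29319 - 1*216 = 29319 - 216 = 29103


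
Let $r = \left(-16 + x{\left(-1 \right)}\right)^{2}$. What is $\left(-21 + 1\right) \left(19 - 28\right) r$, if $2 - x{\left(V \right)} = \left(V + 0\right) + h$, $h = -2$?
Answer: $21780$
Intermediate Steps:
$x{\left(V \right)} = 4 - V$ ($x{\left(V \right)} = 2 - \left(\left(V + 0\right) - 2\right) = 2 - \left(V - 2\right) = 2 - \left(-2 + V\right) = 4 - V$)
$r = 121$ ($r = \left(-16 + \left(4 - -1\right)\right)^{2} = \left(-16 + \left(4 + 1\right)\right)^{2} = \left(-16 + 5\right)^{2} = \left(-11\right)^{2} = 121$)
$\left(-21 + 1\right) \left(19 - 28\right) r = \left(-21 + 1\right) \left(19 - 28\right) 121 = \left(-20\right) \left(-9\right) 121 = 180 \cdot 121 = 21780$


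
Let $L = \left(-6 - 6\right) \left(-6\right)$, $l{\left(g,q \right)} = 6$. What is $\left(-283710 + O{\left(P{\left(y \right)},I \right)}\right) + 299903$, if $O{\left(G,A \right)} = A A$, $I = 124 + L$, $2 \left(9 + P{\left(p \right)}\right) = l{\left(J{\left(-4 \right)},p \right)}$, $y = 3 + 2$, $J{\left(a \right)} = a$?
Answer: $54609$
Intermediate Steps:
$y = 5$
$L = 72$ ($L = \left(-12\right) \left(-6\right) = 72$)
$P{\left(p \right)} = -6$ ($P{\left(p \right)} = -9 + \frac{1}{2} \cdot 6 = -9 + 3 = -6$)
$I = 196$ ($I = 124 + 72 = 196$)
$O{\left(G,A \right)} = A^{2}$
$\left(-283710 + O{\left(P{\left(y \right)},I \right)}\right) + 299903 = \left(-283710 + 196^{2}\right) + 299903 = \left(-283710 + 38416\right) + 299903 = -245294 + 299903 = 54609$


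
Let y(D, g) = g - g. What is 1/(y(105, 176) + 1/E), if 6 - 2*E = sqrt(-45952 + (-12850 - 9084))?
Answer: 3 - I*sqrt(67886)/2 ≈ 3.0 - 130.27*I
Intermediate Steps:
E = 3 - I*sqrt(67886)/2 (E = 3 - sqrt(-45952 + (-12850 - 9084))/2 = 3 - sqrt(-45952 - 21934)/2 = 3 - I*sqrt(67886)/2 ≈ 3.0 - 130.27*I)
y(D, g) = 0
1/(y(105, 176) + 1/E) = 1/(0 + 1/(3 - I*sqrt(67886)/2)) = 1/(1/(3 - I*sqrt(67886)/2)) = 3 - I*sqrt(67886)/2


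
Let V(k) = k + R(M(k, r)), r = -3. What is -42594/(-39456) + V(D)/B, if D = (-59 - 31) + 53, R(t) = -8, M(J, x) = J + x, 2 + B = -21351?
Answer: 151880867/140417328 ≈ 1.0816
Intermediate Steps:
B = -21353 (B = -2 - 21351 = -21353)
D = -37 (D = -90 + 53 = -37)
V(k) = -8 + k (V(k) = k - 8 = -8 + k)
-42594/(-39456) + V(D)/B = -42594/(-39456) + (-8 - 37)/(-21353) = -42594*(-1/39456) - 45*(-1/21353) = 7099/6576 + 45/21353 = 151880867/140417328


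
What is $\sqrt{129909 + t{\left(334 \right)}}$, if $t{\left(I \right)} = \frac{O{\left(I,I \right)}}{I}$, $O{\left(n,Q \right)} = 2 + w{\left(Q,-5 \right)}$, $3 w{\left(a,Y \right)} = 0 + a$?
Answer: $\frac{\sqrt{32607374079}}{501} \approx 360.43$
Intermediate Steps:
$w{\left(a,Y \right)} = \frac{a}{3}$ ($w{\left(a,Y \right)} = \frac{0 + a}{3} = \frac{a}{3}$)
$O{\left(n,Q \right)} = 2 + \frac{Q}{3}$
$t{\left(I \right)} = \frac{2 + \frac{I}{3}}{I}$
$\sqrt{129909 + t{\left(334 \right)}} = \sqrt{129909 + \frac{6 + 334}{3 \cdot 334}} = \sqrt{129909 + \frac{1}{3} \cdot \frac{1}{334} \cdot 340} = \sqrt{129909 + \frac{170}{501}} = \sqrt{\frac{65084579}{501}} = \frac{\sqrt{32607374079}}{501}$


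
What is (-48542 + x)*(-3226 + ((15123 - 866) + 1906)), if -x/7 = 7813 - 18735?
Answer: 361097544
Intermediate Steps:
x = 76454 (x = -7*(7813 - 18735) = -7*(-10922) = 76454)
(-48542 + x)*(-3226 + ((15123 - 866) + 1906)) = (-48542 + 76454)*(-3226 + ((15123 - 866) + 1906)) = 27912*(-3226 + (14257 + 1906)) = 27912*(-3226 + 16163) = 27912*12937 = 361097544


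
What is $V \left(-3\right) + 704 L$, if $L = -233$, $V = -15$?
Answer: $-163987$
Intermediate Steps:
$V \left(-3\right) + 704 L = \left(-15\right) \left(-3\right) + 704 \left(-233\right) = 45 - 164032 = -163987$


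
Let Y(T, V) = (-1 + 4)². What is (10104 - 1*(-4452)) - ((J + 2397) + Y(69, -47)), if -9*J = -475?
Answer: 108875/9 ≈ 12097.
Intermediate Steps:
Y(T, V) = 9 (Y(T, V) = 3² = 9)
J = 475/9 (J = -⅑*(-475) = 475/9 ≈ 52.778)
(10104 - 1*(-4452)) - ((J + 2397) + Y(69, -47)) = (10104 - 1*(-4452)) - ((475/9 + 2397) + 9) = (10104 + 4452) - (22048/9 + 9) = 14556 - 1*22129/9 = 14556 - 22129/9 = 108875/9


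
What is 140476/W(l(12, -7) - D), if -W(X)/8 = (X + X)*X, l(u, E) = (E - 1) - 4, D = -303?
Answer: -35119/338724 ≈ -0.10368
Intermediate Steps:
l(u, E) = -5 + E (l(u, E) = (-1 + E) - 4 = -5 + E)
W(X) = -16*X² (W(X) = -8*(X + X)*X = -8*2*X*X = -16*X²)
140476/W(l(12, -7) - D) = 140476/((-16*((-5 - 7) - 1*(-303))²)) = 140476/((-16*(-12 + 303)²)) = 140476/((-16*291²)) = 140476/((-16*84681)) = 140476/(-1354896) = 140476*(-1/1354896) = -35119/338724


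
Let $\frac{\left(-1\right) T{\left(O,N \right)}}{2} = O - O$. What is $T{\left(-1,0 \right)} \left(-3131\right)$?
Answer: $0$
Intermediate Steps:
$T{\left(O,N \right)} = 0$ ($T{\left(O,N \right)} = - 2 \left(O - O\right) = \left(-2\right) 0 = 0$)
$T{\left(-1,0 \right)} \left(-3131\right) = 0 \left(-3131\right) = 0$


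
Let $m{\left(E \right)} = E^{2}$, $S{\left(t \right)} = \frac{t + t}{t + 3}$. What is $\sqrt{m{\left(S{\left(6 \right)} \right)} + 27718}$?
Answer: $\frac{\sqrt{249478}}{3} \approx 166.49$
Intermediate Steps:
$S{\left(t \right)} = \frac{2 t}{3 + t}$
$\sqrt{m{\left(S{\left(6 \right)} \right)} + 27718} = \sqrt{\left(2 \cdot 6 \frac{1}{3 + 6}\right)^{2} + 27718} = \sqrt{\left(2 \cdot 6 \cdot \frac{1}{9}\right)^{2} + 27718} = \sqrt{\left(\frac{4}{3}\right)^{2} + 27718} = \sqrt{\frac{16}{9} + 27718} = \sqrt{\frac{249478}{9}} = \frac{\sqrt{249478}}{3}$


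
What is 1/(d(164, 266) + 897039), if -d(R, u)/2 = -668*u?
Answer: 1/1252415 ≈ 7.9846e-7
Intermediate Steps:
d(R, u) = 1336*u (d(R, u) = -(-1336)*u = 1336*u)
1/(d(164, 266) + 897039) = 1/(1336*266 + 897039) = 1/(355376 + 897039) = 1/1252415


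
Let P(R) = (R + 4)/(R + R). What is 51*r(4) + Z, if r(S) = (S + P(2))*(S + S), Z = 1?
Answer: 2245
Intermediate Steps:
P(R) = (4 + R)/(2*R) (P(R) = (4 + R)/((2*R)) = (4 + R)*(1/(2*R)) = (4 + R)/(2*R))
r(S) = 2*S*(3/2 + S) (r(S) = (S + (1/2)*(4 + 2)/2)*(S + S) = (S + (1/2)*(1/2)*6)*(2*S) = (S + 3/2)*(2*S) = (3/2 + S)*(2*S) = 2*S*(3/2 + S))
51*r(4) + Z = 51*(4*(3 + 2*4)) + 1 = 51*(4*(3 + 8)) + 1 = 51*(4*11) + 1 = 51*44 + 1 = 2244 + 1 = 2245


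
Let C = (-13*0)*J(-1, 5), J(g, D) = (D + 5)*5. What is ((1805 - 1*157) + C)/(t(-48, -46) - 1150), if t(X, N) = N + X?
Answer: -412/311 ≈ -1.3248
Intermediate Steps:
J(g, D) = 25 + 5*D (J(g, D) = (5 + D)*5 = 25 + 5*D)
C = 0 (C = (-13*0)*(25 + 5*5) = 0*(25 + 25) = 0*50 = 0)
((1805 - 1*157) + C)/(t(-48, -46) - 1150) = ((1805 - 1*157) + 0)/((-46 - 48) - 1150) = ((1805 - 157) + 0)/(-94 - 1150) = (1648 + 0)/(-1244) = 1648*(-1/1244) = -412/311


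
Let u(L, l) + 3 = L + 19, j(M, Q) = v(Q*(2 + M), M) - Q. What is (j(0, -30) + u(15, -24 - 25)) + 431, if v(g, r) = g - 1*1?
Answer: 431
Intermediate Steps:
v(g, r) = -1 + g (v(g, r) = g - 1 = -1 + g)
j(M, Q) = -1 - Q + Q*(2 + M) (j(M, Q) = (-1 + Q*(2 + M)) - Q = -1 - Q + Q*(2 + M))
u(L, l) = 16 + L (u(L, l) = -3 + (L + 19) = -3 + (19 + L) = 16 + L)
(j(0, -30) + u(15, -24 - 25)) + 431 = ((-1 - 30 + 0*(-30)) + (16 + 15)) + 431 = ((-1 - 30 + 0) + 31) + 431 = (-31 + 31) + 431 = 0 + 431 = 431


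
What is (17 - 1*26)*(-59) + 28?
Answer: 559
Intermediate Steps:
(17 - 1*26)*(-59) + 28 = (17 - 26)*(-59) + 28 = -9*(-59) + 28 = 531 + 28 = 559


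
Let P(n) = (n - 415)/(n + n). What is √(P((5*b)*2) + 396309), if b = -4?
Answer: √6341035/4 ≈ 629.54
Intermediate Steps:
P(n) = (-415 + n)/(2*n) (P(n) = (-415 + n)/((2*n)) = (-415 + n)*(1/(2*n)) = (-415 + n)/(2*n))
√(P((5*b)*2) + 396309) = √((-415 + (5*(-4))*2)/(2*(((5*(-4))*2))) + 396309) = √((-415 - 20*2)/(2*((-20*2))) + 396309) = √((½)*(-415 - 40)/(-40) + 396309) = √((½)*(-1/40)*(-455) + 396309) = √(91/16 + 396309) = √(6341035/16) = √6341035/4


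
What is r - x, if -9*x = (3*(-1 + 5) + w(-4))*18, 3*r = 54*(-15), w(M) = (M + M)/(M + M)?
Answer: -244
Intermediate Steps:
w(M) = 1 (w(M) = (2*M)/((2*M)) = (2*M)*(1/(2*M)) = 1)
r = -270 (r = (54*(-15))/3 = (1/3)*(-810) = -270)
x = -26 (x = -(3*(-1 + 5) + 1)*18/9 = -(3*4 + 1)*18/9 = -(12 + 1)*18/9 = -13*18/9 = -1/9*234 = -26)
r - x = -270 - 1*(-26) = -270 + 26 = -244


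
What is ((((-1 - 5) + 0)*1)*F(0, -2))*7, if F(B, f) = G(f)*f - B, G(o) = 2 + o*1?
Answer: 0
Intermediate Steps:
G(o) = 2 + o
F(B, f) = -B + f*(2 + f) (F(B, f) = (2 + f)*f - B = f*(2 + f) - B = -B + f*(2 + f))
((((-1 - 5) + 0)*1)*F(0, -2))*7 = ((((-1 - 5) + 0)*1)*(-1*0 - 2*(2 - 2)))*7 = (((-6 + 0)*1)*(0 - 2*0))*7 = ((-6*1)*(0 + 0))*7 = -6*0*7 = 0*7 = 0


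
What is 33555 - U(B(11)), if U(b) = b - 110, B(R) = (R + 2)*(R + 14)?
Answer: 33340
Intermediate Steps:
B(R) = (2 + R)*(14 + R)
U(b) = -110 + b
33555 - U(B(11)) = 33555 - (-110 + (28 + 11² + 16*11)) = 33555 - (-110 + (28 + 121 + 176)) = 33555 - (-110 + 325) = 33555 - 1*215 = 33555 - 215 = 33340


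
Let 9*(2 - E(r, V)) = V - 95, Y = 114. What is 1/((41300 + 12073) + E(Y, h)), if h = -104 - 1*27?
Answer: 9/480601 ≈ 1.8727e-5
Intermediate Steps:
h = -131 (h = -104 - 27 = -131)
E(r, V) = 113/9 - V/9 (E(r, V) = 2 - (V - 95)/9 = 2 - (-95 + V)/9 = 2 + (95/9 - V/9) = 113/9 - V/9)
1/((41300 + 12073) + E(Y, h)) = 1/((41300 + 12073) + (113/9 - ⅑*(-131))) = 1/(53373 + (113/9 + 131/9)) = 1/(53373 + 244/9) = 1/(480601/9) = 9/480601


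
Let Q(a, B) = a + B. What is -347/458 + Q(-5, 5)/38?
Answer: -347/458 ≈ -0.75764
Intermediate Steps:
Q(a, B) = B + a
-347/458 + Q(-5, 5)/38 = -347/458 + (5 - 5)/38 = -347*1/458 + 0*(1/38) = -347/458 + 0 = -347/458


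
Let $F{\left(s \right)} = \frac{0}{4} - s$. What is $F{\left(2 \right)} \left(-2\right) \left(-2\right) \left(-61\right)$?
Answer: $488$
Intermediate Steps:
$F{\left(s \right)} = - s$ ($F{\left(s \right)} = 0 \cdot \frac{1}{4} - s = 0 - s = - s$)
$F{\left(2 \right)} \left(-2\right) \left(-2\right) \left(-61\right) = \left(-1\right) 2 \left(-2\right) \left(-2\right) \left(-61\right) = \left(-2\right) \left(-2\right) \left(-2\right) \left(-61\right) = 4 \left(-2\right) \left(-61\right) = \left(-8\right) \left(-61\right) = 488$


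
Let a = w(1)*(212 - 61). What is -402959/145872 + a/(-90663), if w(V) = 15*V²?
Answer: -12287957299/4408397712 ≈ -2.7874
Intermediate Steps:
a = 2265 (a = (15*1²)*(212 - 61) = (15*1)*151 = 15*151 = 2265)
-402959/145872 + a/(-90663) = -402959/145872 + 2265/(-90663) = -402959*1/145872 + 2265*(-1/90663) = -402959/145872 - 755/30221 = -12287957299/4408397712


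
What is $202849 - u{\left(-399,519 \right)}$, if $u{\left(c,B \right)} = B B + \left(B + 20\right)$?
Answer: $-67051$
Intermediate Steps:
$u{\left(c,B \right)} = 20 + B + B^{2}$ ($u{\left(c,B \right)} = B^{2} + \left(20 + B\right) = 20 + B + B^{2}$)
$202849 - u{\left(-399,519 \right)} = 202849 - \left(20 + 519 + 519^{2}\right) = 202849 - \left(20 + 519 + 269361\right) = 202849 - 269900 = -67051$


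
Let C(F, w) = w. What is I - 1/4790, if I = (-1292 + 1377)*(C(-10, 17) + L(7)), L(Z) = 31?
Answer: 19543199/4790 ≈ 4080.0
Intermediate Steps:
I = 4080 (I = (-1292 + 1377)*(17 + 31) = 85*48 = 4080)
I - 1/4790 = 4080 - 1/4790 = 19543199/4790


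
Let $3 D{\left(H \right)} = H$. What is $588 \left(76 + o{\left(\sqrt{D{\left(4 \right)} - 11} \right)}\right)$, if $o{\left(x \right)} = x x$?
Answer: $39004$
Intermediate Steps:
$D{\left(H \right)} = \frac{H}{3}$
$o{\left(x \right)} = x^{2}$
$588 \left(76 + o{\left(\sqrt{D{\left(4 \right)} - 11} \right)}\right) = 588 \left(76 + \left(\sqrt{\frac{1}{3} \cdot 4 - 11}\right)^{2}\right) = 588 \left(76 + \left(\sqrt{\frac{4}{3} - 11}\right)^{2}\right) = 588 \left(76 + \left(\sqrt{- \frac{29}{3}}\right)^{2}\right) = 588 \left(76 + \left(\frac{i \sqrt{87}}{3}\right)^{2}\right) = 588 \left(76 - \frac{29}{3}\right) = 588 \cdot \frac{199}{3} = 39004$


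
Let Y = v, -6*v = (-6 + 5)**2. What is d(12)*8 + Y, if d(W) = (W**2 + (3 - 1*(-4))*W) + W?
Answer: 11519/6 ≈ 1919.8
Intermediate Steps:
v = -1/6 (v = -(-6 + 5)**2/6 = -1/6*(-1)**2 = -1/6*1 = -1/6 ≈ -0.16667)
Y = -1/6 ≈ -0.16667
d(W) = W**2 + 8*W (d(W) = (W**2 + (3 + 4)*W) + W = (W**2 + 7*W) + W = W**2 + 8*W)
d(12)*8 + Y = (12*(8 + 12))*8 - 1/6 = (12*20)*8 - 1/6 = 240*8 - 1/6 = 1920 - 1/6 = 11519/6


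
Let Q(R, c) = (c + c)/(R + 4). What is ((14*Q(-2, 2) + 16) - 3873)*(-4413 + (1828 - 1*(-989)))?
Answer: 6111084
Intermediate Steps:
Q(R, c) = 2*c/(4 + R) (Q(R, c) = (2*c)/(4 + R) = 2*c/(4 + R))
((14*Q(-2, 2) + 16) - 3873)*(-4413 + (1828 - 1*(-989))) = ((14*(2*2/(4 - 2)) + 16) - 3873)*(-4413 + (1828 - 1*(-989))) = ((14*(2*2/2) + 16) - 3873)*(-4413 + (1828 + 989)) = ((14*(2*2*(½)) + 16) - 3873)*(-4413 + 2817) = ((14*2 + 16) - 3873)*(-1596) = ((28 + 16) - 3873)*(-1596) = (44 - 3873)*(-1596) = -3829*(-1596) = 6111084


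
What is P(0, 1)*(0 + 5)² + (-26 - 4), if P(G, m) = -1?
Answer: -55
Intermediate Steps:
P(0, 1)*(0 + 5)² + (-26 - 4) = -(0 + 5)² + (-26 - 4) = -1*5² - 30 = -1*25 - 30 = -25 - 30 = -55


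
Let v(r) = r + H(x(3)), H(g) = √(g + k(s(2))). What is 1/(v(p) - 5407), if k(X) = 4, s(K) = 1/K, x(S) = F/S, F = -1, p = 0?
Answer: -16221/87706936 - √33/87706936 ≈ -0.00018501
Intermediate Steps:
x(S) = -1/S
s(K) = 1/K
H(g) = √(4 + g) (H(g) = √(g + 4) = √(4 + g))
v(r) = r + √33/3 (v(r) = r + √(4 - 1/3) = r + √(4 - 1*⅓) = r + √(4 - ⅓) = r + √(11/3) = r + √33/3)
1/(v(p) - 5407) = 1/((0 + √33/3) - 5407) = 1/(√33/3 - 5407) = 1/(-5407 + √33/3)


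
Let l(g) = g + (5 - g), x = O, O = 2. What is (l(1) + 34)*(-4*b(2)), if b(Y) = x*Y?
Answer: -624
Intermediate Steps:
x = 2
b(Y) = 2*Y
l(g) = 5
(l(1) + 34)*(-4*b(2)) = (5 + 34)*(-8*2) = 39*(-4*4) = 39*(-16) = -624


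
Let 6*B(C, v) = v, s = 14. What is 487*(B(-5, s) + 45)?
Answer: 69154/3 ≈ 23051.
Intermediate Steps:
B(C, v) = v/6
487*(B(-5, s) + 45) = 487*((⅙)*14 + 45) = 487*(7/3 + 45) = 487*(142/3) = 69154/3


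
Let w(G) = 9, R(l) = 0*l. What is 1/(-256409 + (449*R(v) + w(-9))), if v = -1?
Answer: -1/256400 ≈ -3.9002e-6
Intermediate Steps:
R(l) = 0
1/(-256409 + (449*R(v) + w(-9))) = 1/(-256409 + (449*0 + 9)) = 1/(-256409 + (0 + 9)) = 1/(-256409 + 9) = 1/(-256400) = -1/256400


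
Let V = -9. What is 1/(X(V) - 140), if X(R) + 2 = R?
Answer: -1/151 ≈ -0.0066225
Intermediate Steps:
X(R) = -2 + R
1/(X(V) - 140) = 1/((-2 - 9) - 140) = 1/(-11 - 140) = 1/(-151) = -1/151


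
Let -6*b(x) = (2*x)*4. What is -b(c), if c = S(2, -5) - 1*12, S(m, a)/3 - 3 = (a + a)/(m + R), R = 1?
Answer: -52/3 ≈ -17.333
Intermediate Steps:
S(m, a) = 9 + 6*a/(1 + m) (S(m, a) = 9 + 3*((a + a)/(m + 1)) = 9 + 3*((2*a)/(1 + m)) = 9 + 3*(2*a/(1 + m)) = 9 + 6*a/(1 + m))
c = -13 (c = 3*(3 + 2*(-5) + 3*2)/(1 + 2) - 1*12 = 3*(3 - 10 + 6)/3 - 12 = 3*(⅓)*(-1) - 12 = -1 - 12 = -13)
b(x) = -4*x/3 (b(x) = -2*x*4/6 = -4*x/3)
-b(c) = -(-4)*(-13)/3 = -1*52/3 = -52/3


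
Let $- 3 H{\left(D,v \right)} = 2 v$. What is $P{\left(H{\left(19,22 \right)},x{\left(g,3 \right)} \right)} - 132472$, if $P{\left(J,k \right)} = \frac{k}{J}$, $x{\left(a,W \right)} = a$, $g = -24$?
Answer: $- \frac{1457174}{11} \approx -1.3247 \cdot 10^{5}$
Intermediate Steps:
$H{\left(D,v \right)} = - \frac{2 v}{3}$
$P{\left(H{\left(19,22 \right)},x{\left(g,3 \right)} \right)} - 132472 = - \frac{24}{\left(- \frac{2}{3}\right) 22} - 132472 = - \frac{24}{- \frac{44}{3}} - 132472 = \left(-24\right) \left(- \frac{3}{44}\right) - 132472 = \frac{18}{11} - 132472 = - \frac{1457174}{11}$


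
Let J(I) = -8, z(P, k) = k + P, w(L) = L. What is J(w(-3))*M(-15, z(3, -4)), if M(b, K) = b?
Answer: 120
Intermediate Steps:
z(P, k) = P + k
J(w(-3))*M(-15, z(3, -4)) = -8*(-15) = 120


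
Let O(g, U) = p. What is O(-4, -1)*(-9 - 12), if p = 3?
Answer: -63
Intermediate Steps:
O(g, U) = 3
O(-4, -1)*(-9 - 12) = 3*(-9 - 12) = 3*(-21) = -63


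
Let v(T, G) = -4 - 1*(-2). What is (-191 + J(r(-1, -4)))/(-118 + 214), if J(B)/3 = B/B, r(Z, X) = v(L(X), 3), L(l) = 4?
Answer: -47/24 ≈ -1.9583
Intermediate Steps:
v(T, G) = -2 (v(T, G) = -4 + 2 = -2)
r(Z, X) = -2
J(B) = 3 (J(B) = 3*(B/B) = 3*1 = 3)
(-191 + J(r(-1, -4)))/(-118 + 214) = (-191 + 3)/(-118 + 214) = -188/96 = -188*1/96 = -47/24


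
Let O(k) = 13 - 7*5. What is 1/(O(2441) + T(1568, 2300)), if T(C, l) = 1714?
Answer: 1/1692 ≈ 0.00059102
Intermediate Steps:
O(k) = -22 (O(k) = 13 - 35 = -22)
1/(O(2441) + T(1568, 2300)) = 1/(-22 + 1714) = 1/1692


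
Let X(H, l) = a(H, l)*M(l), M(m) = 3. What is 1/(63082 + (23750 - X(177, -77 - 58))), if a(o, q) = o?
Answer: 1/86301 ≈ 1.1587e-5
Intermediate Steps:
X(H, l) = 3*H (X(H, l) = H*3 = 3*H)
1/(63082 + (23750 - X(177, -77 - 58))) = 1/(63082 + (23750 - 3*177)) = 1/(63082 + (23750 - 1*531)) = 1/(63082 + (23750 - 531)) = 1/(63082 + 23219) = 1/86301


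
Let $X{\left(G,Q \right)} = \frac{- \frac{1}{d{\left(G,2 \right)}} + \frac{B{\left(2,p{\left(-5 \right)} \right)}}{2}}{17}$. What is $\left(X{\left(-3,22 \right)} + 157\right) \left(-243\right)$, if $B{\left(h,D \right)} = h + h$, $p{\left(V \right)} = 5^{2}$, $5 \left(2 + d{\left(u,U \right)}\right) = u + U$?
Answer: $- \frac{7140798}{187} \approx -38186.0$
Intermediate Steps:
$d{\left(u,U \right)} = -2 + \frac{U}{5} + \frac{u}{5}$ ($d{\left(u,U \right)} = -2 + \frac{u + U}{5} = -2 + \frac{U + u}{5} = -2 + \left(\frac{U}{5} + \frac{u}{5}\right) = -2 + \frac{U}{5} + \frac{u}{5}$)
$p{\left(V \right)} = 25$
$B{\left(h,D \right)} = 2 h$
$X{\left(G,Q \right)} = \frac{2}{17} - \frac{1}{17 \left(- \frac{8}{5} + \frac{G}{5}\right)}$ ($X{\left(G,Q \right)} = \frac{- \frac{1}{-2 + \frac{1}{5} \cdot 2 + \frac{G}{5}} + \frac{2 \cdot 2}{2}}{17} = \left(- \frac{1}{-2 + \frac{2}{5} + \frac{G}{5}} + 4 \cdot \frac{1}{2}\right) \frac{1}{17} = \left(- \frac{1}{- \frac{8}{5} + \frac{G}{5}} + 2\right) \frac{1}{17} = \left(2 - \frac{1}{- \frac{8}{5} + \frac{G}{5}}\right) \frac{1}{17} = \frac{2}{17} - \frac{1}{17 \left(- \frac{8}{5} + \frac{G}{5}\right)}$)
$\left(X{\left(-3,22 \right)} + 157\right) \left(-243\right) = \left(\frac{-21 + 2 \left(-3\right)}{17 \left(-8 - 3\right)} + 157\right) \left(-243\right) = \left(\frac{-21 - 6}{17 \left(-11\right)} + 157\right) \left(-243\right) = \left(\frac{1}{17} \left(- \frac{1}{11}\right) \left(-27\right) + 157\right) \left(-243\right) = \left(\frac{27}{187} + 157\right) \left(-243\right) = \frac{29386}{187} \left(-243\right) = - \frac{7140798}{187}$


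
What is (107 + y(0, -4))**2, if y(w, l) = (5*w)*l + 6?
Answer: 12769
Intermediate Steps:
y(w, l) = 6 + 5*l*w (y(w, l) = 5*l*w + 6 = 6 + 5*l*w)
(107 + y(0, -4))**2 = (107 + (6 + 5*(-4)*0))**2 = (107 + (6 + 0))**2 = (107 + 6)**2 = 113**2 = 12769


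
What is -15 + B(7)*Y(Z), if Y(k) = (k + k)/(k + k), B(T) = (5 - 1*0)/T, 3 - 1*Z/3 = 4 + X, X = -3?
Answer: -100/7 ≈ -14.286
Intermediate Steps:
Z = 6 (Z = 9 - 3*(4 - 3) = 9 - 3*1 = 9 - 3 = 6)
B(T) = 5/T (B(T) = (5 + 0)/T = 5/T)
Y(k) = 1 (Y(k) = (2*k)/((2*k)) = (2*k)*(1/(2*k)) = 1)
-15 + B(7)*Y(Z) = -15 + (5/7)*1 = -15 + 5/7 = -100/7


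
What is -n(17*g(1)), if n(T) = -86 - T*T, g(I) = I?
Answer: 375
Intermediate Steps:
n(T) = -86 - T²
-n(17*g(1)) = -(-86 - (17*1)²) = -(-86 - 1*17²) = -(-86 - 1*289) = -(-86 - 289) = -1*(-375) = 375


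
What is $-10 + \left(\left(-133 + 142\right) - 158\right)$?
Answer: $-159$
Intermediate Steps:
$-10 + \left(\left(-133 + 142\right) - 158\right) = -10 + \left(9 - 158\right) = -10 - 149 = -159$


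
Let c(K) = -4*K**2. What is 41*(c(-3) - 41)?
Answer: -3157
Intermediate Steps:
41*(c(-3) - 41) = 41*(-4*(-3)**2 - 41) = 41*(-4*9 - 41) = 41*(-36 - 41) = 41*(-77) = -3157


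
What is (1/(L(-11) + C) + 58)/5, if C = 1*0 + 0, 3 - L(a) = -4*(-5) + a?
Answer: 347/30 ≈ 11.567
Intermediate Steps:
L(a) = -17 - a (L(a) = 3 - (-4*(-5) + a) = 3 - (20 + a) = 3 + (-20 - a) = -17 - a)
C = 0 (C = 0 + 0 = 0)
(1/(L(-11) + C) + 58)/5 = (1/((-17 - 1*(-11)) + 0) + 58)/5 = (1/((-17 + 11) + 0) + 58)*(⅕) = (1/(-6 + 0) + 58)*(⅕) = (1/(-6) + 58)*(⅕) = (-⅙ + 58)*(⅕) = (347/6)*(⅕) = 347/30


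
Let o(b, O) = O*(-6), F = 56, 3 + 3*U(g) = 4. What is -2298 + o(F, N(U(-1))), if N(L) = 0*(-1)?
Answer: -2298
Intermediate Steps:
U(g) = 1/3 (U(g) = -1 + (1/3)*4 = -1 + 4/3 = 1/3)
N(L) = 0
o(b, O) = -6*O
-2298 + o(F, N(U(-1))) = -2298 - 6*0 = -2298 + 0 = -2298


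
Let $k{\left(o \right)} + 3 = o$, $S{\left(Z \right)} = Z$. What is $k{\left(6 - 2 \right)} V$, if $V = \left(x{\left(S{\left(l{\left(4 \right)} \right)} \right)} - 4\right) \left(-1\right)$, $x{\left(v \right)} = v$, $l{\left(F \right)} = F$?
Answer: $0$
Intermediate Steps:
$k{\left(o \right)} = -3 + o$
$V = 0$ ($V = \left(4 - 4\right) \left(-1\right) = 0 \left(-1\right) = 0$)
$k{\left(6 - 2 \right)} V = \left(-3 + \left(6 - 2\right)\right) 0 = \left(-3 + 4\right) 0 = 1 \cdot 0 = 0$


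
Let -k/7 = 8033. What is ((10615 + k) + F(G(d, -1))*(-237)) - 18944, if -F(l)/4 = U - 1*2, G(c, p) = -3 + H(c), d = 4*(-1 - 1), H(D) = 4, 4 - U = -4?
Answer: -58872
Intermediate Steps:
U = 8 (U = 4 - 1*(-4) = 4 + 4 = 8)
k = -56231 (k = -7*8033 = -56231)
d = -8 (d = 4*(-2) = -8)
G(c, p) = 1 (G(c, p) = -3 + 4 = 1)
F(l) = -24 (F(l) = -4*(8 - 1*2) = -4*(8 - 2) = -4*6 = -24)
((10615 + k) + F(G(d, -1))*(-237)) - 18944 = ((10615 - 56231) - 24*(-237)) - 18944 = (-45616 + 5688) - 18944 = -39928 - 18944 = -58872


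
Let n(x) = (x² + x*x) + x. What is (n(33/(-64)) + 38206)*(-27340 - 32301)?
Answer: -4666664974361/2048 ≈ -2.2786e+9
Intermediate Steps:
n(x) = x + 2*x² (n(x) = (x² + x²) + x = 2*x² + x = x + 2*x²)
(n(33/(-64)) + 38206)*(-27340 - 32301) = ((33/(-64))*(1 + 2*(33/(-64))) + 38206)*(-27340 - 32301) = ((33*(-1/64))*(1 + 2*(33*(-1/64))) + 38206)*(-59641) = (-33*(1 + 2*(-33/64))/64 + 38206)*(-59641) = (-33*(1 - 33/32)/64 + 38206)*(-59641) = (-33/64*(-1/32) + 38206)*(-59641) = (33/2048 + 38206)*(-59641) = (78245921/2048)*(-59641) = -4666664974361/2048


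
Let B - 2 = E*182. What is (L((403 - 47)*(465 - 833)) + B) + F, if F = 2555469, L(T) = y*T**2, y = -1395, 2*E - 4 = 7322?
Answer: -23942515787143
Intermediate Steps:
E = 3663 (E = 2 + (1/2)*7322 = 2 + 3661 = 3663)
L(T) = -1395*T**2
B = 666668 (B = 2 + 3663*182 = 2 + 666666 = 666668)
(L((403 - 47)*(465 - 833)) + B) + F = (-1395*(403 - 47)**2*(465 - 833)**2 + 666668) + 2555469 = (-1395*(356*(-368))**2 + 666668) + 2555469 = (-1395*(-131008)**2 + 666668) + 2555469 = (-1395*17163096064 + 666668) + 2555469 = (-23942519009280 + 666668) + 2555469 = -23942518342612 + 2555469 = -23942515787143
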